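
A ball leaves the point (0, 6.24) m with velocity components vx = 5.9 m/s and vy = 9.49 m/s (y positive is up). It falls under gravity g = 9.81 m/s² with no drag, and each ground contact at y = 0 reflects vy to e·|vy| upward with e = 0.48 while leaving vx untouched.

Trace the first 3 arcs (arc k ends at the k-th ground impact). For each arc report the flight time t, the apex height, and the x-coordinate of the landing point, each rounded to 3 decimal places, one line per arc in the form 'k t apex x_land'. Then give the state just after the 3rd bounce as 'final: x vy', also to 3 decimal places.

Arc 1: start y=6.240, vy=9.490 → t=2.453, apex=10.830, x_land=14.475, impact vy=-14.577
  bounce: vy ← 0.48·14.577 = 6.997
Arc 2: start y=0.000, vy=6.997 → t=1.426, apex=2.495, x_land=22.891, impact vy=-6.997
  bounce: vy ← 0.48·6.997 = 3.359
Arc 3: start y=0.000, vy=3.359 → t=0.685, apex=0.575, x_land=26.931, impact vy=-3.359
  bounce: vy ← 0.48·3.359 = 1.612

1 2.453 10.830 14.475
2 1.426 2.495 22.891
3 0.685 0.575 26.931
final: 26.931 1.612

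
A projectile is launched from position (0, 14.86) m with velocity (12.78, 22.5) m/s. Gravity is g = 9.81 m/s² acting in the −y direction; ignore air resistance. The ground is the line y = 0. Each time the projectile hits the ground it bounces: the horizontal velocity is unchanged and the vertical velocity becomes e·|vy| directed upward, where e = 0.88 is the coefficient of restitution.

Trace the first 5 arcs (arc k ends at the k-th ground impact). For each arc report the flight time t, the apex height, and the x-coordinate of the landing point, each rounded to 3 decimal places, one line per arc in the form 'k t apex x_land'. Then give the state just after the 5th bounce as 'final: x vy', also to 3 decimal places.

1 5.173 40.663 66.109
2 5.067 31.489 130.871
3 4.459 24.385 187.862
4 3.924 18.884 238.014
5 3.453 14.624 282.148
final: 282.148 14.906

Arc 1: start y=14.860, vy=22.500 → t=5.173, apex=40.663, x_land=66.109, impact vy=-28.245
  bounce: vy ← 0.88·28.245 = 24.856
Arc 2: start y=0.000, vy=24.856 → t=5.067, apex=31.489, x_land=130.871, impact vy=-24.856
  bounce: vy ← 0.88·24.856 = 21.873
Arc 3: start y=0.000, vy=21.873 → t=4.459, apex=24.385, x_land=187.862, impact vy=-21.873
  bounce: vy ← 0.88·21.873 = 19.248
Arc 4: start y=0.000, vy=19.248 → t=3.924, apex=18.884, x_land=238.014, impact vy=-19.248
  bounce: vy ← 0.88·19.248 = 16.939
Arc 5: start y=0.000, vy=16.939 → t=3.453, apex=14.624, x_land=282.148, impact vy=-16.939
  bounce: vy ← 0.88·16.939 = 14.906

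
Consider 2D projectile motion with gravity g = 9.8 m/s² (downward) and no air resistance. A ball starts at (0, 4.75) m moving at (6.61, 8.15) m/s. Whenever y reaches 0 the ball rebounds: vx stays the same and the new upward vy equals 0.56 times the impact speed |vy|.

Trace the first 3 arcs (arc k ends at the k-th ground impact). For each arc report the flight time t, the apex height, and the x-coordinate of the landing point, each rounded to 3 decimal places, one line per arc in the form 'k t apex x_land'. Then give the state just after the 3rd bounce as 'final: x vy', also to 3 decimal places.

1 2.120 8.139 14.016
2 1.443 2.552 23.557
3 0.808 0.800 28.900
final: 28.900 2.218

Arc 1: start y=4.750, vy=8.150 → t=2.120, apex=8.139, x_land=14.016, impact vy=-12.630
  bounce: vy ← 0.56·12.630 = 7.073
Arc 2: start y=0.000, vy=7.073 → t=1.443, apex=2.552, x_land=23.557, impact vy=-7.073
  bounce: vy ← 0.56·7.073 = 3.961
Arc 3: start y=0.000, vy=3.961 → t=0.808, apex=0.800, x_land=28.900, impact vy=-3.961
  bounce: vy ← 0.56·3.961 = 2.218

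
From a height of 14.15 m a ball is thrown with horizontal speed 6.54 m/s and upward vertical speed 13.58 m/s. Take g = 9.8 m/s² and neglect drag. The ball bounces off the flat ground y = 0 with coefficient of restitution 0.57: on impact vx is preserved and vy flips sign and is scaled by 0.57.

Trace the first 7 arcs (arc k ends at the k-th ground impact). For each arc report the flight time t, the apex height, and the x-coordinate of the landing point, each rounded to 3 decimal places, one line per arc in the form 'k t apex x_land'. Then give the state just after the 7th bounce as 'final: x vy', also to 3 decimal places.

1 3.578 23.559 23.403
2 2.500 7.654 39.751
3 1.425 2.487 49.069
4 0.812 0.808 54.381
5 0.463 0.263 57.408
6 0.264 0.085 59.134
7 0.150 0.028 60.117
final: 60.117 0.420

Arc 1: start y=14.150, vy=13.580 → t=3.578, apex=23.559, x_land=23.403, impact vy=-21.489
  bounce: vy ← 0.57·21.489 = 12.248
Arc 2: start y=0.000, vy=12.248 → t=2.500, apex=7.654, x_land=39.751, impact vy=-12.248
  bounce: vy ← 0.57·12.248 = 6.982
Arc 3: start y=0.000, vy=6.982 → t=1.425, apex=2.487, x_land=49.069, impact vy=-6.982
  bounce: vy ← 0.57·6.982 = 3.980
Arc 4: start y=0.000, vy=3.980 → t=0.812, apex=0.808, x_land=54.381, impact vy=-3.980
  bounce: vy ← 0.57·3.980 = 2.268
Arc 5: start y=0.000, vy=2.268 → t=0.463, apex=0.263, x_land=57.408, impact vy=-2.268
  bounce: vy ← 0.57·2.268 = 1.293
Arc 6: start y=0.000, vy=1.293 → t=0.264, apex=0.085, x_land=59.134, impact vy=-1.293
  bounce: vy ← 0.57·1.293 = 0.737
Arc 7: start y=0.000, vy=0.737 → t=0.150, apex=0.028, x_land=60.117, impact vy=-0.737
  bounce: vy ← 0.57·0.737 = 0.420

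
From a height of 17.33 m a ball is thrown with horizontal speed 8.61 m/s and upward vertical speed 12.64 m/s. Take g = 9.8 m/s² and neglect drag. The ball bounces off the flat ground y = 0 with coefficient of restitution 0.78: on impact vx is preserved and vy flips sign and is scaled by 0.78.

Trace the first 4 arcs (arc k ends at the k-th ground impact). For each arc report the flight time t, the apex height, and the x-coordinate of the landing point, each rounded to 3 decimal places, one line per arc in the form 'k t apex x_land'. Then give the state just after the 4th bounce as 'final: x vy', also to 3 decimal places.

1 3.570 25.482 30.740
2 3.557 15.503 61.369
3 2.775 9.432 85.260
4 2.164 5.738 103.895
final: 103.895 8.272

Arc 1: start y=17.330, vy=12.640 → t=3.570, apex=25.482, x_land=30.740, impact vy=-22.348
  bounce: vy ← 0.78·22.348 = 17.432
Arc 2: start y=0.000, vy=17.432 → t=3.557, apex=15.503, x_land=61.369, impact vy=-17.432
  bounce: vy ← 0.78·17.432 = 13.597
Arc 3: start y=0.000, vy=13.597 → t=2.775, apex=9.432, x_land=85.260, impact vy=-13.597
  bounce: vy ← 0.78·13.597 = 10.605
Arc 4: start y=0.000, vy=10.605 → t=2.164, apex=5.738, x_land=103.895, impact vy=-10.605
  bounce: vy ← 0.78·10.605 = 8.272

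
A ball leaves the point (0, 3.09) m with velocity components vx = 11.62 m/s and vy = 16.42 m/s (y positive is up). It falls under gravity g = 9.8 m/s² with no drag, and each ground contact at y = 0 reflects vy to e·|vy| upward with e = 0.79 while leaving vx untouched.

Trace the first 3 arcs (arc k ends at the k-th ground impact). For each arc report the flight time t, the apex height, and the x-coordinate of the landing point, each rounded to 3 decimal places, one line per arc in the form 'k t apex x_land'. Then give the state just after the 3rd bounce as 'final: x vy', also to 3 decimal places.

Arc 1: start y=3.090, vy=16.420 → t=3.530, apex=16.846, x_land=41.015, impact vy=-18.171
  bounce: vy ← 0.79·18.171 = 14.355
Arc 2: start y=0.000, vy=14.355 → t=2.930, apex=10.514, x_land=75.057, impact vy=-14.355
  bounce: vy ← 0.79·14.355 = 11.340
Arc 3: start y=0.000, vy=11.340 → t=2.314, apex=6.562, x_land=101.950, impact vy=-11.340
  bounce: vy ← 0.79·11.340 = 8.959

1 3.530 16.846 41.015
2 2.930 10.514 75.057
3 2.314 6.562 101.950
final: 101.950 8.959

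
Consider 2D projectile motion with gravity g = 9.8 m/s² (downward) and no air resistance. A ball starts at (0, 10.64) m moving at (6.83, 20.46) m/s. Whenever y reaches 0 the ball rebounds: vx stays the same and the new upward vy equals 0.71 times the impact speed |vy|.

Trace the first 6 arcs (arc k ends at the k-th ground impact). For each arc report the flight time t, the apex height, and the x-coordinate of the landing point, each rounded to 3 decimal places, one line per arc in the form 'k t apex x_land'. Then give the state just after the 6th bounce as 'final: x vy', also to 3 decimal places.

Arc 1: start y=10.640, vy=20.460 → t=4.643, apex=31.998, x_land=31.713, impact vy=-25.043
  bounce: vy ← 0.71·25.043 = 17.781
Arc 2: start y=0.000, vy=17.781 → t=3.629, apex=16.130, x_land=56.497, impact vy=-17.781
  bounce: vy ← 0.71·17.781 = 12.624
Arc 3: start y=0.000, vy=12.624 → t=2.576, apex=8.131, x_land=74.093, impact vy=-12.624
  bounce: vy ← 0.71·12.624 = 8.963
Arc 4: start y=0.000, vy=8.963 → t=1.829, apex=4.099, x_land=86.587, impact vy=-8.963
  bounce: vy ← 0.71·8.963 = 6.364
Arc 5: start y=0.000, vy=6.364 → t=1.299, apex=2.066, x_land=95.457, impact vy=-6.364
  bounce: vy ← 0.71·6.364 = 4.518
Arc 6: start y=0.000, vy=4.518 → t=0.922, apex=1.042, x_land=101.755, impact vy=-4.518
  bounce: vy ← 0.71·4.518 = 3.208

1 4.643 31.998 31.713
2 3.629 16.130 56.497
3 2.576 8.131 74.093
4 1.829 4.099 86.587
5 1.299 2.066 95.457
6 0.922 1.042 101.755
final: 101.755 3.208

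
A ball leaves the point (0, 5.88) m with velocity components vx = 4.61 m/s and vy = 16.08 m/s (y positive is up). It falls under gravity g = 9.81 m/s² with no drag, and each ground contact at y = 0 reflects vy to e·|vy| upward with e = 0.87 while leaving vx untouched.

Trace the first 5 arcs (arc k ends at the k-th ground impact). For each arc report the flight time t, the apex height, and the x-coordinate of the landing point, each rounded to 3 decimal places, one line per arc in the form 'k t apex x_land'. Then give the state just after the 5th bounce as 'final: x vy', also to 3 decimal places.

Arc 1: start y=5.880, vy=16.080 → t=3.610, apex=19.059, x_land=16.644, impact vy=-19.337
  bounce: vy ← 0.87·19.337 = 16.823
Arc 2: start y=0.000, vy=16.823 → t=3.430, apex=14.426, x_land=32.455, impact vy=-16.823
  bounce: vy ← 0.87·16.823 = 14.636
Arc 3: start y=0.000, vy=14.636 → t=2.984, apex=10.919, x_land=46.211, impact vy=-14.636
  bounce: vy ← 0.87·14.636 = 12.734
Arc 4: start y=0.000, vy=12.734 → t=2.596, apex=8.264, x_land=58.179, impact vy=-12.734
  bounce: vy ← 0.87·12.734 = 11.078
Arc 5: start y=0.000, vy=11.078 → t=2.259, apex=6.255, x_land=68.591, impact vy=-11.078
  bounce: vy ← 0.87·11.078 = 9.638

1 3.610 19.059 16.644
2 3.430 14.426 32.455
3 2.984 10.919 46.211
4 2.596 8.264 58.179
5 2.259 6.255 68.591
final: 68.591 9.638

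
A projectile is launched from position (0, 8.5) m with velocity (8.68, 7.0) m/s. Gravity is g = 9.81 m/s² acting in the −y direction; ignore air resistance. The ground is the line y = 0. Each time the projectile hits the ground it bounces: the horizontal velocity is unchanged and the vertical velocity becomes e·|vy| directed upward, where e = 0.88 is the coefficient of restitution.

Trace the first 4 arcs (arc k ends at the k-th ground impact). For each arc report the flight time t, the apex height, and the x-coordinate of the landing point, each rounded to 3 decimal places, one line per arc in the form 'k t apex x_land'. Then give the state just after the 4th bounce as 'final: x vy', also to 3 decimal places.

Arc 1: start y=8.500, vy=7.000 → t=2.211, apex=10.997, x_land=19.191, impact vy=-14.689
  bounce: vy ← 0.88·14.689 = 12.926
Arc 2: start y=0.000, vy=12.926 → t=2.635, apex=8.516, x_land=42.066, impact vy=-12.926
  bounce: vy ← 0.88·12.926 = 11.375
Arc 3: start y=0.000, vy=11.375 → t=2.319, apex=6.595, x_land=62.196, impact vy=-11.375
  bounce: vy ← 0.88·11.375 = 10.010
Arc 4: start y=0.000, vy=10.010 → t=2.041, apex=5.107, x_land=79.910, impact vy=-10.010
  bounce: vy ← 0.88·10.010 = 8.809

1 2.211 10.997 19.191
2 2.635 8.516 42.066
3 2.319 6.595 62.196
4 2.041 5.107 79.910
final: 79.910 8.809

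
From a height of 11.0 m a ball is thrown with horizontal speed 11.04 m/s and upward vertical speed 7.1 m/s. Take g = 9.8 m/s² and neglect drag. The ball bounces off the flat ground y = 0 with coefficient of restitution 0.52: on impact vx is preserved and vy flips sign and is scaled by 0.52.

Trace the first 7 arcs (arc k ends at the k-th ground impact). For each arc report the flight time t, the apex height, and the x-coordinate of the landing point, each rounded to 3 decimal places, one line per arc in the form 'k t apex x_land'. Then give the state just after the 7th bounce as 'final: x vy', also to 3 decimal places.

Arc 1: start y=11.000, vy=7.100 → t=2.389, apex=13.572, x_land=26.372, impact vy=-16.310
  bounce: vy ← 0.52·16.310 = 8.481
Arc 2: start y=0.000, vy=8.481 → t=1.731, apex=3.670, x_land=45.480, impact vy=-8.481
  bounce: vy ← 0.52·8.481 = 4.410
Arc 3: start y=0.000, vy=4.410 → t=0.900, apex=0.992, x_land=55.417, impact vy=-4.410
  bounce: vy ← 0.52·4.410 = 2.293
Arc 4: start y=0.000, vy=2.293 → t=0.468, apex=0.268, x_land=60.584, impact vy=-2.293
  bounce: vy ← 0.52·2.293 = 1.193
Arc 5: start y=0.000, vy=1.193 → t=0.243, apex=0.073, x_land=63.270, impact vy=-1.193
  bounce: vy ← 0.52·1.193 = 0.620
Arc 6: start y=0.000, vy=0.620 → t=0.127, apex=0.020, x_land=64.668, impact vy=-0.620
  bounce: vy ← 0.52·0.620 = 0.322
Arc 7: start y=0.000, vy=0.322 → t=0.066, apex=0.005, x_land=65.394, impact vy=-0.322
  bounce: vy ← 0.52·0.322 = 0.168

1 2.389 13.572 26.372
2 1.731 3.670 45.480
3 0.900 0.992 55.417
4 0.468 0.268 60.584
5 0.243 0.073 63.270
6 0.127 0.020 64.668
7 0.066 0.005 65.394
final: 65.394 0.168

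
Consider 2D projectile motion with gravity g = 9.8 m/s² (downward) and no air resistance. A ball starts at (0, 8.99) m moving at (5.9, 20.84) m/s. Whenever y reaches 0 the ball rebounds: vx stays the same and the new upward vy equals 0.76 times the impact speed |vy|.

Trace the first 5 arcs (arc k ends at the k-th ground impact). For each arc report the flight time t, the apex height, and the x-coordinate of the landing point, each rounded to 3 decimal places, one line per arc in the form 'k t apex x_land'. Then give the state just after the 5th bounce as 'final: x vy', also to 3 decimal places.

Arc 1: start y=8.990, vy=20.840 → t=4.648, apex=31.148, x_land=27.422, impact vy=-24.708
  bounce: vy ← 0.76·24.708 = 18.778
Arc 2: start y=0.000, vy=18.778 → t=3.832, apex=17.991, x_land=50.033, impact vy=-18.778
  bounce: vy ← 0.76·18.778 = 14.272
Arc 3: start y=0.000, vy=14.272 → t=2.913, apex=10.392, x_land=67.217, impact vy=-14.272
  bounce: vy ← 0.76·14.272 = 10.846
Arc 4: start y=0.000, vy=10.846 → t=2.214, apex=6.002, x_land=80.277, impact vy=-10.846
  bounce: vy ← 0.76·10.846 = 8.243
Arc 5: start y=0.000, vy=8.243 → t=1.682, apex=3.467, x_land=90.203, impact vy=-8.243
  bounce: vy ← 0.76·8.243 = 6.265

1 4.648 31.148 27.422
2 3.832 17.991 50.033
3 2.913 10.392 67.217
4 2.214 6.002 80.277
5 1.682 3.467 90.203
final: 90.203 6.265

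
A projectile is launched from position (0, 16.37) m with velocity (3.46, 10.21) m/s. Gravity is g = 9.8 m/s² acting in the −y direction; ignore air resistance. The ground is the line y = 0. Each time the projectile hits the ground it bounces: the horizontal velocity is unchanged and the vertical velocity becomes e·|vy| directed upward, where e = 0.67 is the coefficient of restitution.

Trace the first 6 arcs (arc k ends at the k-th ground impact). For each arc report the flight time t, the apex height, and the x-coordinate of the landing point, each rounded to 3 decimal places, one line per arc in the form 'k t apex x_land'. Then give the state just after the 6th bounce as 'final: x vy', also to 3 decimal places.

1 3.146 21.689 10.884
2 2.819 9.736 20.638
3 1.889 4.370 27.174
4 1.266 1.962 31.553
5 0.848 0.881 34.486
6 0.568 0.395 36.452
final: 36.452 1.865

Arc 1: start y=16.370, vy=10.210 → t=3.146, apex=21.689, x_land=10.884, impact vy=-20.618
  bounce: vy ← 0.67·20.618 = 13.814
Arc 2: start y=0.000, vy=13.814 → t=2.819, apex=9.736, x_land=20.638, impact vy=-13.814
  bounce: vy ← 0.67·13.814 = 9.255
Arc 3: start y=0.000, vy=9.255 → t=1.889, apex=4.370, x_land=27.174, impact vy=-9.255
  bounce: vy ← 0.67·9.255 = 6.201
Arc 4: start y=0.000, vy=6.201 → t=1.266, apex=1.962, x_land=31.553, impact vy=-6.201
  bounce: vy ← 0.67·6.201 = 4.155
Arc 5: start y=0.000, vy=4.155 → t=0.848, apex=0.881, x_land=34.486, impact vy=-4.155
  bounce: vy ← 0.67·4.155 = 2.784
Arc 6: start y=0.000, vy=2.784 → t=0.568, apex=0.395, x_land=36.452, impact vy=-2.784
  bounce: vy ← 0.67·2.784 = 1.865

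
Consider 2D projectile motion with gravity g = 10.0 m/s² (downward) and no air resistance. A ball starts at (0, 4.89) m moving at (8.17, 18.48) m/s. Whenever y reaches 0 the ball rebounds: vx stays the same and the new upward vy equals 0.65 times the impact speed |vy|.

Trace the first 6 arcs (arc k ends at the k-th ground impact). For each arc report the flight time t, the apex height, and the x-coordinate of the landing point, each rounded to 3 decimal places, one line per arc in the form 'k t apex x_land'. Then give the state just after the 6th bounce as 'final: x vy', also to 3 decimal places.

1 3.944 21.966 32.222
2 2.725 9.280 54.484
3 1.771 3.921 68.953
4 1.151 1.657 78.359
5 0.748 0.700 84.472
6 0.486 0.296 88.446
final: 88.446 1.581

Arc 1: start y=4.890, vy=18.480 → t=3.944, apex=21.966, x_land=32.222, impact vy=-20.960
  bounce: vy ← 0.65·20.960 = 13.624
Arc 2: start y=0.000, vy=13.624 → t=2.725, apex=9.280, x_land=54.484, impact vy=-13.624
  bounce: vy ← 0.65·13.624 = 8.855
Arc 3: start y=0.000, vy=8.855 → t=1.771, apex=3.921, x_land=68.953, impact vy=-8.855
  bounce: vy ← 0.65·8.855 = 5.756
Arc 4: start y=0.000, vy=5.756 → t=1.151, apex=1.657, x_land=78.359, impact vy=-5.756
  bounce: vy ← 0.65·5.756 = 3.741
Arc 5: start y=0.000, vy=3.741 → t=0.748, apex=0.700, x_land=84.472, impact vy=-3.741
  bounce: vy ← 0.65·3.741 = 2.432
Arc 6: start y=0.000, vy=2.432 → t=0.486, apex=0.296, x_land=88.446, impact vy=-2.432
  bounce: vy ← 0.65·2.432 = 1.581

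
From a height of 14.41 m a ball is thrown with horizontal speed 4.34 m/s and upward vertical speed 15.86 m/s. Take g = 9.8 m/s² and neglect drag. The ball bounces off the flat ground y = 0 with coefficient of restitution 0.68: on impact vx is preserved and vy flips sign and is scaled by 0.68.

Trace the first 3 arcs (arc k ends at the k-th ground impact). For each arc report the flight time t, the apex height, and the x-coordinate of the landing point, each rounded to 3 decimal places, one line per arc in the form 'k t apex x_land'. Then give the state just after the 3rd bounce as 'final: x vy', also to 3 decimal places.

1 3.976 27.244 17.257
2 3.207 12.597 31.175
3 2.181 5.825 40.639
final: 40.639 7.266

Arc 1: start y=14.410, vy=15.860 → t=3.976, apex=27.244, x_land=17.257, impact vy=-23.108
  bounce: vy ← 0.68·23.108 = 15.713
Arc 2: start y=0.000, vy=15.713 → t=3.207, apex=12.597, x_land=31.175, impact vy=-15.713
  bounce: vy ← 0.68·15.713 = 10.685
Arc 3: start y=0.000, vy=10.685 → t=2.181, apex=5.825, x_land=40.639, impact vy=-10.685
  bounce: vy ← 0.68·10.685 = 7.266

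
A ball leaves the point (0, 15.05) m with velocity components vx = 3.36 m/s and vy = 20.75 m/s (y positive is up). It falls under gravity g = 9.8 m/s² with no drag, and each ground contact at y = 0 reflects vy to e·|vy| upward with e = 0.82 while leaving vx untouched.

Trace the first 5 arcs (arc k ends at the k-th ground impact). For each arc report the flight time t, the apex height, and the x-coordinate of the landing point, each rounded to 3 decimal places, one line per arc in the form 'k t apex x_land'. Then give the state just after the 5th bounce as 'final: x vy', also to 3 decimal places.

Arc 1: start y=15.050, vy=20.750 → t=4.866, apex=37.017, x_land=16.349, impact vy=-26.936
  bounce: vy ← 0.82·26.936 = 22.087
Arc 2: start y=0.000, vy=22.087 → t=4.508, apex=24.891, x_land=31.495, impact vy=-22.087
  bounce: vy ← 0.82·22.087 = 18.112
Arc 3: start y=0.000, vy=18.112 → t=3.696, apex=16.736, x_land=43.915, impact vy=-18.112
  bounce: vy ← 0.82·18.112 = 14.852
Arc 4: start y=0.000, vy=14.852 → t=3.031, apex=11.254, x_land=54.099, impact vy=-14.852
  bounce: vy ← 0.82·14.852 = 12.178
Arc 5: start y=0.000, vy=12.178 → t=2.485, apex=7.567, x_land=62.449, impact vy=-12.178
  bounce: vy ← 0.82·12.178 = 9.986

1 4.866 37.017 16.349
2 4.508 24.891 31.495
3 3.696 16.736 43.915
4 3.031 11.254 54.099
5 2.485 7.567 62.449
final: 62.449 9.986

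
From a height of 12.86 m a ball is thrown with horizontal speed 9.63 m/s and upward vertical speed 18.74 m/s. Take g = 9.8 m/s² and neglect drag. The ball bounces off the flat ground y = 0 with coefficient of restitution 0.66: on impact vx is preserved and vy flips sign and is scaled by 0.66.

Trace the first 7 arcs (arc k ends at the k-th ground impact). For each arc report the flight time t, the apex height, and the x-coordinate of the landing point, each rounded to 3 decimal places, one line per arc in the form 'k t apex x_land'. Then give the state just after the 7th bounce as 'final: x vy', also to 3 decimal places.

Arc 1: start y=12.860, vy=18.740 → t=4.418, apex=30.778, x_land=42.550, impact vy=-24.561
  bounce: vy ← 0.66·24.561 = 16.210
Arc 2: start y=0.000, vy=16.210 → t=3.308, apex=13.407, x_land=74.408, impact vy=-16.210
  bounce: vy ← 0.66·16.210 = 10.699
Arc 3: start y=0.000, vy=10.699 → t=2.183, apex=5.840, x_land=95.434, impact vy=-10.699
  bounce: vy ← 0.66·10.699 = 7.061
Arc 4: start y=0.000, vy=7.061 → t=1.441, apex=2.544, x_land=109.312, impact vy=-7.061
  bounce: vy ← 0.66·7.061 = 4.660
Arc 5: start y=0.000, vy=4.660 → t=0.951, apex=1.108, x_land=118.471, impact vy=-4.660
  bounce: vy ← 0.66·4.660 = 3.076
Arc 6: start y=0.000, vy=3.076 → t=0.628, apex=0.483, x_land=124.516, impact vy=-3.076
  bounce: vy ← 0.66·3.076 = 2.030
Arc 7: start y=0.000, vy=2.030 → t=0.414, apex=0.210, x_land=128.506, impact vy=-2.030
  bounce: vy ← 0.66·2.030 = 1.340

1 4.418 30.778 42.550
2 3.308 13.407 74.408
3 2.183 5.840 95.434
4 1.441 2.544 109.312
5 0.951 1.108 118.471
6 0.628 0.483 124.516
7 0.414 0.210 128.506
final: 128.506 1.340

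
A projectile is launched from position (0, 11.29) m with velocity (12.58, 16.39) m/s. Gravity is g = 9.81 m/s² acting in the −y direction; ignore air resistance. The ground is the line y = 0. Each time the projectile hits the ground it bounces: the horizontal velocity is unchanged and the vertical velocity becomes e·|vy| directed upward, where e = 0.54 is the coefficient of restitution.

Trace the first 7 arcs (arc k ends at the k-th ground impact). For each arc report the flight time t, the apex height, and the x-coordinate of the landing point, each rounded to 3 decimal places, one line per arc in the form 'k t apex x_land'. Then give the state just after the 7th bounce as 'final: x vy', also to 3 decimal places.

1 3.928 24.982 49.408
2 2.437 7.285 80.070
3 1.316 2.124 96.627
4 0.711 0.619 105.568
5 0.384 0.181 110.397
6 0.207 0.053 113.004
7 0.112 0.015 114.412
final: 114.412 0.296

Arc 1: start y=11.290, vy=16.390 → t=3.928, apex=24.982, x_land=49.408, impact vy=-22.139
  bounce: vy ← 0.54·22.139 = 11.955
Arc 2: start y=0.000, vy=11.955 → t=2.437, apex=7.285, x_land=80.070, impact vy=-11.955
  bounce: vy ← 0.54·11.955 = 6.456
Arc 3: start y=0.000, vy=6.456 → t=1.316, apex=2.124, x_land=96.627, impact vy=-6.456
  bounce: vy ← 0.54·6.456 = 3.486
Arc 4: start y=0.000, vy=3.486 → t=0.711, apex=0.619, x_land=105.568, impact vy=-3.486
  bounce: vy ← 0.54·3.486 = 1.883
Arc 5: start y=0.000, vy=1.883 → t=0.384, apex=0.181, x_land=110.397, impact vy=-1.883
  bounce: vy ← 0.54·1.883 = 1.017
Arc 6: start y=0.000, vy=1.017 → t=0.207, apex=0.053, x_land=113.004, impact vy=-1.017
  bounce: vy ← 0.54·1.017 = 0.549
Arc 7: start y=0.000, vy=0.549 → t=0.112, apex=0.015, x_land=114.412, impact vy=-0.549
  bounce: vy ← 0.54·0.549 = 0.296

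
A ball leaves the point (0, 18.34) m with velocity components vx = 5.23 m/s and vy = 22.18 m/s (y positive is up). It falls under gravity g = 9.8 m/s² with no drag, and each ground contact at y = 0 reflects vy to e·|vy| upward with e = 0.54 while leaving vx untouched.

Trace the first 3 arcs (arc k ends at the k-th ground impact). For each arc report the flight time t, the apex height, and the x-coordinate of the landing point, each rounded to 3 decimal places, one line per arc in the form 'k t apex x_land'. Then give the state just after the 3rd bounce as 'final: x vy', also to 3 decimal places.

1 5.241 43.440 27.409
2 3.216 12.667 44.227
3 1.736 3.694 53.308
final: 53.308 4.595

Arc 1: start y=18.340, vy=22.180 → t=5.241, apex=43.440, x_land=27.409, impact vy=-29.179
  bounce: vy ← 0.54·29.179 = 15.757
Arc 2: start y=0.000, vy=15.757 → t=3.216, apex=12.667, x_land=44.227, impact vy=-15.757
  bounce: vy ← 0.54·15.757 = 8.509
Arc 3: start y=0.000, vy=8.509 → t=1.736, apex=3.694, x_land=53.308, impact vy=-8.509
  bounce: vy ← 0.54·8.509 = 4.595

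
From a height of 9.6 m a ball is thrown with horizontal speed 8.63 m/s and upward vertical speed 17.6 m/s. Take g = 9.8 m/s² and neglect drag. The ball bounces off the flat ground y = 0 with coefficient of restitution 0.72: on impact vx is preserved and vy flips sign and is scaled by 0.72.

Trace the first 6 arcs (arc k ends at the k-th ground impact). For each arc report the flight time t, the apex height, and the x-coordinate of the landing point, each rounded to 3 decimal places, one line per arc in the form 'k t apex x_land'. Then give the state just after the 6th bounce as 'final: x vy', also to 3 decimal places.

1 4.073 25.404 35.149
2 3.279 13.169 63.445
3 2.361 6.827 83.818
4 1.700 3.539 98.487
5 1.224 1.835 109.048
6 0.881 0.951 116.653
final: 116.653 3.109

Arc 1: start y=9.600, vy=17.600 → t=4.073, apex=25.404, x_land=35.149, impact vy=-22.314
  bounce: vy ← 0.72·22.314 = 16.066
Arc 2: start y=0.000, vy=16.066 → t=3.279, apex=13.169, x_land=63.445, impact vy=-16.066
  bounce: vy ← 0.72·16.066 = 11.568
Arc 3: start y=0.000, vy=11.568 → t=2.361, apex=6.827, x_land=83.818, impact vy=-11.568
  bounce: vy ← 0.72·11.568 = 8.329
Arc 4: start y=0.000, vy=8.329 → t=1.700, apex=3.539, x_land=98.487, impact vy=-8.329
  bounce: vy ← 0.72·8.329 = 5.997
Arc 5: start y=0.000, vy=5.997 → t=1.224, apex=1.835, x_land=109.048, impact vy=-5.997
  bounce: vy ← 0.72·5.997 = 4.318
Arc 6: start y=0.000, vy=4.318 → t=0.881, apex=0.951, x_land=116.653, impact vy=-4.318
  bounce: vy ← 0.72·4.318 = 3.109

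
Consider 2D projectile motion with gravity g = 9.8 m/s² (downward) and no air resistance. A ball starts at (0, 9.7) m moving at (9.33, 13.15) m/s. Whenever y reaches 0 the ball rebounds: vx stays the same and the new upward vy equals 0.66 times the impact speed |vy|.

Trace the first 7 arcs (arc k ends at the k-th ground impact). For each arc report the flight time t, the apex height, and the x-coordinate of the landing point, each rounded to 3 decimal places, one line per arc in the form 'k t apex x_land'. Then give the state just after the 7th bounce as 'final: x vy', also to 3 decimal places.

Arc 1: start y=9.700, vy=13.150 → t=3.286, apex=18.523, x_land=30.659, impact vy=-19.054
  bounce: vy ← 0.66·19.054 = 12.575
Arc 2: start y=0.000, vy=12.575 → t=2.566, apex=8.068, x_land=54.604, impact vy=-12.575
  bounce: vy ← 0.66·12.575 = 8.300
Arc 3: start y=0.000, vy=8.300 → t=1.694, apex=3.515, x_land=70.407, impact vy=-8.300
  bounce: vy ← 0.66·8.300 = 5.478
Arc 4: start y=0.000, vy=5.478 → t=1.118, apex=1.531, x_land=80.838, impact vy=-5.478
  bounce: vy ← 0.66·5.478 = 3.615
Arc 5: start y=0.000, vy=3.615 → t=0.738, apex=0.667, x_land=87.722, impact vy=-3.615
  bounce: vy ← 0.66·3.615 = 2.386
Arc 6: start y=0.000, vy=2.386 → t=0.487, apex=0.290, x_land=92.265, impact vy=-2.386
  bounce: vy ← 0.66·2.386 = 1.575
Arc 7: start y=0.000, vy=1.575 → t=0.321, apex=0.127, x_land=95.264, impact vy=-1.575
  bounce: vy ← 0.66·1.575 = 1.039

1 3.286 18.523 30.659
2 2.566 8.068 54.604
3 1.694 3.515 70.407
4 1.118 1.531 80.838
5 0.738 0.667 87.722
6 0.487 0.290 92.265
7 0.321 0.127 95.264
final: 95.264 1.039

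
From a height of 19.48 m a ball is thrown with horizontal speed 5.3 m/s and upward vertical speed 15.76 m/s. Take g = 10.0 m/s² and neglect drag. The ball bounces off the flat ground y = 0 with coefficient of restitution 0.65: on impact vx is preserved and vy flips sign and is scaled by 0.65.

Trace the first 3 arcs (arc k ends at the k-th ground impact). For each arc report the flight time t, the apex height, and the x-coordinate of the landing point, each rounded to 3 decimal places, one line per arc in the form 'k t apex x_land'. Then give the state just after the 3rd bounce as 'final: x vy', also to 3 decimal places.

Arc 1: start y=19.480, vy=15.760 → t=4.102, apex=31.899, x_land=21.740, impact vy=-25.258
  bounce: vy ← 0.65·25.258 = 16.418
Arc 2: start y=0.000, vy=16.418 → t=3.284, apex=13.477, x_land=39.143, impact vy=-16.418
  bounce: vy ← 0.65·16.418 = 10.672
Arc 3: start y=0.000, vy=10.672 → t=2.134, apex=5.694, x_land=50.454, impact vy=-10.672
  bounce: vy ← 0.65·10.672 = 6.937

1 4.102 31.899 21.740
2 3.284 13.477 39.143
3 2.134 5.694 50.454
final: 50.454 6.937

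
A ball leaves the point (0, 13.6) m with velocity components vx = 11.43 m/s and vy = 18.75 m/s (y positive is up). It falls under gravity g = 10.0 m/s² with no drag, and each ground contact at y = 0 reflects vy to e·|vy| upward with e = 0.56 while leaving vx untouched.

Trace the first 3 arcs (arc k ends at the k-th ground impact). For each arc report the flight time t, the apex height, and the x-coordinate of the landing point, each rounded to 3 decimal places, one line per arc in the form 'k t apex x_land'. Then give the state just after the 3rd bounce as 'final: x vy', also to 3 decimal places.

Arc 1: start y=13.600, vy=18.750 → t=4.372, apex=31.178, x_land=49.973, impact vy=-24.971
  bounce: vy ← 0.56·24.971 = 13.984
Arc 2: start y=0.000, vy=13.984 → t=2.797, apex=9.777, x_land=81.941, impact vy=-13.984
  bounce: vy ← 0.56·13.984 = 7.831
Arc 3: start y=0.000, vy=7.831 → t=1.566, apex=3.066, x_land=99.842, impact vy=-7.831
  bounce: vy ← 0.56·7.831 = 4.385

1 4.372 31.178 49.973
2 2.797 9.777 81.941
3 1.566 3.066 99.842
final: 99.842 4.385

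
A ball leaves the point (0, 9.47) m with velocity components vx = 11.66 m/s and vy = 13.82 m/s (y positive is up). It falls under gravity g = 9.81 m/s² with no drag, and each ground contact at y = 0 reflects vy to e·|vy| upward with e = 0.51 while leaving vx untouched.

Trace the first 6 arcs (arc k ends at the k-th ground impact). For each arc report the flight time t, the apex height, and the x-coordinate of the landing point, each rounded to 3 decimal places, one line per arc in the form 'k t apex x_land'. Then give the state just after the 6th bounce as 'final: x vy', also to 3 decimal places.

1 3.387 19.205 39.498
2 2.018 4.995 63.031
3 1.029 1.299 75.033
4 0.525 0.338 81.154
5 0.268 0.088 84.276
6 0.137 0.023 85.868
final: 85.868 0.342

Arc 1: start y=9.470, vy=13.820 → t=3.387, apex=19.205, x_land=39.498, impact vy=-19.411
  bounce: vy ← 0.51·19.411 = 9.900
Arc 2: start y=0.000, vy=9.900 → t=2.018, apex=4.995, x_land=63.031, impact vy=-9.900
  bounce: vy ← 0.51·9.900 = 5.049
Arc 3: start y=0.000, vy=5.049 → t=1.029, apex=1.299, x_land=75.033, impact vy=-5.049
  bounce: vy ← 0.51·5.049 = 2.575
Arc 4: start y=0.000, vy=2.575 → t=0.525, apex=0.338, x_land=81.154, impact vy=-2.575
  bounce: vy ← 0.51·2.575 = 1.313
Arc 5: start y=0.000, vy=1.313 → t=0.268, apex=0.088, x_land=84.276, impact vy=-1.313
  bounce: vy ← 0.51·1.313 = 0.670
Arc 6: start y=0.000, vy=0.670 → t=0.137, apex=0.023, x_land=85.868, impact vy=-0.670
  bounce: vy ← 0.51·0.670 = 0.342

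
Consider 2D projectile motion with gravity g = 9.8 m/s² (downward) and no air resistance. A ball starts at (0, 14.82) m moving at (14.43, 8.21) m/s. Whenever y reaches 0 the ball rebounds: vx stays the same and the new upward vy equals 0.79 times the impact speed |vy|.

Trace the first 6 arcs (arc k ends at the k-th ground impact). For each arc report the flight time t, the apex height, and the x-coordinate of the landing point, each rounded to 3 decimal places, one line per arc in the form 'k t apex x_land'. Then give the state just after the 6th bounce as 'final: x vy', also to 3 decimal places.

1 2.768 18.259 39.944
2 3.050 11.395 83.955
3 2.409 7.112 118.724
4 1.903 4.439 146.192
5 1.504 2.770 167.891
6 1.188 1.729 185.033
final: 185.033 4.599

Arc 1: start y=14.820, vy=8.210 → t=2.768, apex=18.259, x_land=39.944, impact vy=-18.918
  bounce: vy ← 0.79·18.918 = 14.945
Arc 2: start y=0.000, vy=14.945 → t=3.050, apex=11.395, x_land=83.955, impact vy=-14.945
  bounce: vy ← 0.79·14.945 = 11.806
Arc 3: start y=0.000, vy=11.806 → t=2.409, apex=7.112, x_land=118.724, impact vy=-11.806
  bounce: vy ← 0.79·11.806 = 9.327
Arc 4: start y=0.000, vy=9.327 → t=1.903, apex=4.439, x_land=146.192, impact vy=-9.327
  bounce: vy ← 0.79·9.327 = 7.368
Arc 5: start y=0.000, vy=7.368 → t=1.504, apex=2.770, x_land=167.891, impact vy=-7.368
  bounce: vy ← 0.79·7.368 = 5.821
Arc 6: start y=0.000, vy=5.821 → t=1.188, apex=1.729, x_land=185.033, impact vy=-5.821
  bounce: vy ← 0.79·5.821 = 4.599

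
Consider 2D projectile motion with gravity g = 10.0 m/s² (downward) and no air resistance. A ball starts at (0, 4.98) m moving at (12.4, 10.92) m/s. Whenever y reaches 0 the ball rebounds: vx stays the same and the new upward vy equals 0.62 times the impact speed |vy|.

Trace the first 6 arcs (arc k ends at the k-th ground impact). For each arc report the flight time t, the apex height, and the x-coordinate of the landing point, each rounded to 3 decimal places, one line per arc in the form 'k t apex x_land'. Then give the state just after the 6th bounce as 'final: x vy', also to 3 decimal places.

1 2.571 10.942 31.885
2 1.834 4.206 54.631
3 1.137 1.617 68.734
4 0.705 0.622 77.478
5 0.437 0.239 82.899
6 0.271 0.092 86.260
final: 86.260 0.840

Arc 1: start y=4.980, vy=10.920 → t=2.571, apex=10.942, x_land=31.885, impact vy=-14.793
  bounce: vy ← 0.62·14.793 = 9.172
Arc 2: start y=0.000, vy=9.172 → t=1.834, apex=4.206, x_land=54.631, impact vy=-9.172
  bounce: vy ← 0.62·9.172 = 5.687
Arc 3: start y=0.000, vy=5.687 → t=1.137, apex=1.617, x_land=68.734, impact vy=-5.687
  bounce: vy ← 0.62·5.687 = 3.526
Arc 4: start y=0.000, vy=3.526 → t=0.705, apex=0.622, x_land=77.478, impact vy=-3.526
  bounce: vy ← 0.62·3.526 = 2.186
Arc 5: start y=0.000, vy=2.186 → t=0.437, apex=0.239, x_land=82.899, impact vy=-2.186
  bounce: vy ← 0.62·2.186 = 1.355
Arc 6: start y=0.000, vy=1.355 → t=0.271, apex=0.092, x_land=86.260, impact vy=-1.355
  bounce: vy ← 0.62·1.355 = 0.840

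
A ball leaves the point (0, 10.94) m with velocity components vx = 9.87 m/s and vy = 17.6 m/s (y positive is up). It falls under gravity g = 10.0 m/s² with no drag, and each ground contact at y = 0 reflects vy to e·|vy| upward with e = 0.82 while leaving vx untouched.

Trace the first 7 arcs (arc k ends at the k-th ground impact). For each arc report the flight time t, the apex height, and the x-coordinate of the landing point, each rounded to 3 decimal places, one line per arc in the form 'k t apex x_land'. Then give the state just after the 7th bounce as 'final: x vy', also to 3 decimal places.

Arc 1: start y=10.940, vy=17.600 → t=4.059, apex=26.428, x_land=40.063, impact vy=-22.990
  bounce: vy ← 0.82·22.990 = 18.852
Arc 2: start y=0.000, vy=18.852 → t=3.770, apex=17.770, x_land=77.277, impact vy=-18.852
  bounce: vy ← 0.82·18.852 = 15.459
Arc 3: start y=0.000, vy=15.459 → t=3.092, apex=11.949, x_land=107.793, impact vy=-15.459
  bounce: vy ← 0.82·15.459 = 12.676
Arc 4: start y=0.000, vy=12.676 → t=2.535, apex=8.034, x_land=132.815, impact vy=-12.676
  bounce: vy ← 0.82·12.676 = 10.394
Arc 5: start y=0.000, vy=10.394 → t=2.079, apex=5.402, x_land=153.334, impact vy=-10.394
  bounce: vy ← 0.82·10.394 = 8.523
Arc 6: start y=0.000, vy=8.523 → t=1.705, apex=3.632, x_land=170.159, impact vy=-8.523
  bounce: vy ← 0.82·8.523 = 6.989
Arc 7: start y=0.000, vy=6.989 → t=1.398, apex=2.442, x_land=183.956, impact vy=-6.989
  bounce: vy ← 0.82·6.989 = 5.731

1 4.059 26.428 40.063
2 3.770 17.770 77.277
3 3.092 11.949 107.793
4 2.535 8.034 132.815
5 2.079 5.402 153.334
6 1.705 3.632 170.159
7 1.398 2.442 183.956
final: 183.956 5.731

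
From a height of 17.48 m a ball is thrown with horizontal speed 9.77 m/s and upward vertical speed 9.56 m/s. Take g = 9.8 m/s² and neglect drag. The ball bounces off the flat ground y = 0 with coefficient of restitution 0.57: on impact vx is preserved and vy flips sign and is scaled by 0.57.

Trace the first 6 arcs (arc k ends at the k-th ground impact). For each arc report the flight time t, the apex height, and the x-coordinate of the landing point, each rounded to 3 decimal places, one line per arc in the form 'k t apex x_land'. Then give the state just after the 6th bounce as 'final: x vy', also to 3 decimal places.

1 3.101 22.143 30.300
2 2.423 7.194 53.976
3 1.381 2.337 67.472
4 0.787 0.759 75.164
5 0.449 0.247 79.549
6 0.256 0.080 82.048
final: 82.048 0.714

Arc 1: start y=17.480, vy=9.560 → t=3.101, apex=22.143, x_land=30.300, impact vy=-20.833
  bounce: vy ← 0.57·20.833 = 11.875
Arc 2: start y=0.000, vy=11.875 → t=2.423, apex=7.194, x_land=53.976, impact vy=-11.875
  bounce: vy ← 0.57·11.875 = 6.769
Arc 3: start y=0.000, vy=6.769 → t=1.381, apex=2.337, x_land=67.472, impact vy=-6.769
  bounce: vy ← 0.57·6.769 = 3.858
Arc 4: start y=0.000, vy=3.858 → t=0.787, apex=0.759, x_land=75.164, impact vy=-3.858
  bounce: vy ← 0.57·3.858 = 2.199
Arc 5: start y=0.000, vy=2.199 → t=0.449, apex=0.247, x_land=79.549, impact vy=-2.199
  bounce: vy ← 0.57·2.199 = 1.253
Arc 6: start y=0.000, vy=1.253 → t=0.256, apex=0.080, x_land=82.048, impact vy=-1.253
  bounce: vy ← 0.57·1.253 = 0.714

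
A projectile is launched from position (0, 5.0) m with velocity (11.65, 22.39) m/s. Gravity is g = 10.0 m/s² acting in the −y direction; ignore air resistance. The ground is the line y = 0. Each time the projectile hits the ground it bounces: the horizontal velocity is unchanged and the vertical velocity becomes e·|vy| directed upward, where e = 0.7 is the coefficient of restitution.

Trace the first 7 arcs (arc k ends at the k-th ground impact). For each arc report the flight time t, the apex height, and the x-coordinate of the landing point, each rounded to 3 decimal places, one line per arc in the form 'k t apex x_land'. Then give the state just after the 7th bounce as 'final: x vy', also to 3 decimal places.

Arc 1: start y=5.000, vy=22.390 → t=4.691, apex=30.066, x_land=54.652, impact vy=-24.522
  bounce: vy ← 0.7·24.522 = 17.165
Arc 2: start y=0.000, vy=17.165 → t=3.433, apex=14.732, x_land=94.647, impact vy=-17.165
  bounce: vy ← 0.7·17.165 = 12.016
Arc 3: start y=0.000, vy=12.016 → t=2.403, apex=7.219, x_land=122.643, impact vy=-12.016
  bounce: vy ← 0.7·12.016 = 8.411
Arc 4: start y=0.000, vy=8.411 → t=1.682, apex=3.537, x_land=142.241, impact vy=-8.411
  bounce: vy ← 0.7·8.411 = 5.888
Arc 5: start y=0.000, vy=5.888 → t=1.178, apex=1.733, x_land=155.959, impact vy=-5.888
  bounce: vy ← 0.7·5.888 = 4.121
Arc 6: start y=0.000, vy=4.121 → t=0.824, apex=0.849, x_land=165.562, impact vy=-4.121
  bounce: vy ← 0.7·4.121 = 2.885
Arc 7: start y=0.000, vy=2.885 → t=0.577, apex=0.416, x_land=172.284, impact vy=-2.885
  bounce: vy ← 0.7·2.885 = 2.019

1 4.691 30.066 54.652
2 3.433 14.732 94.647
3 2.403 7.219 122.643
4 1.682 3.537 142.241
5 1.178 1.733 155.959
6 0.824 0.849 165.562
7 0.577 0.416 172.284
final: 172.284 2.019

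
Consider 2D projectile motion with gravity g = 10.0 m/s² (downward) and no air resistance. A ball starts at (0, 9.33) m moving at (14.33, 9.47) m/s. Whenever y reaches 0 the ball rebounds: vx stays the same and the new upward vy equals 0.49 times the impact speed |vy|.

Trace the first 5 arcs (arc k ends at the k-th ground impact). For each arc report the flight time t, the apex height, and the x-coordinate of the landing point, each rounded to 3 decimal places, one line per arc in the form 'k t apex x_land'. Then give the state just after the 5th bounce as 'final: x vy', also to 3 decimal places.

Arc 1: start y=9.330, vy=9.470 → t=2.609, apex=13.814, x_land=37.389, impact vy=-16.622
  bounce: vy ← 0.49·16.622 = 8.145
Arc 2: start y=0.000, vy=8.145 → t=1.629, apex=3.317, x_land=60.732, impact vy=-8.145
  bounce: vy ← 0.49·8.145 = 3.991
Arc 3: start y=0.000, vy=3.991 → t=0.798, apex=0.796, x_land=72.170, impact vy=-3.991
  bounce: vy ← 0.49·3.991 = 1.956
Arc 4: start y=0.000, vy=1.956 → t=0.391, apex=0.191, x_land=77.774, impact vy=-1.956
  bounce: vy ← 0.49·1.956 = 0.958
Arc 5: start y=0.000, vy=0.958 → t=0.192, apex=0.046, x_land=80.521, impact vy=-0.958
  bounce: vy ← 0.49·0.958 = 0.470

1 2.609 13.814 37.389
2 1.629 3.317 60.732
3 0.798 0.796 72.170
4 0.391 0.191 77.774
5 0.192 0.046 80.521
final: 80.521 0.470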